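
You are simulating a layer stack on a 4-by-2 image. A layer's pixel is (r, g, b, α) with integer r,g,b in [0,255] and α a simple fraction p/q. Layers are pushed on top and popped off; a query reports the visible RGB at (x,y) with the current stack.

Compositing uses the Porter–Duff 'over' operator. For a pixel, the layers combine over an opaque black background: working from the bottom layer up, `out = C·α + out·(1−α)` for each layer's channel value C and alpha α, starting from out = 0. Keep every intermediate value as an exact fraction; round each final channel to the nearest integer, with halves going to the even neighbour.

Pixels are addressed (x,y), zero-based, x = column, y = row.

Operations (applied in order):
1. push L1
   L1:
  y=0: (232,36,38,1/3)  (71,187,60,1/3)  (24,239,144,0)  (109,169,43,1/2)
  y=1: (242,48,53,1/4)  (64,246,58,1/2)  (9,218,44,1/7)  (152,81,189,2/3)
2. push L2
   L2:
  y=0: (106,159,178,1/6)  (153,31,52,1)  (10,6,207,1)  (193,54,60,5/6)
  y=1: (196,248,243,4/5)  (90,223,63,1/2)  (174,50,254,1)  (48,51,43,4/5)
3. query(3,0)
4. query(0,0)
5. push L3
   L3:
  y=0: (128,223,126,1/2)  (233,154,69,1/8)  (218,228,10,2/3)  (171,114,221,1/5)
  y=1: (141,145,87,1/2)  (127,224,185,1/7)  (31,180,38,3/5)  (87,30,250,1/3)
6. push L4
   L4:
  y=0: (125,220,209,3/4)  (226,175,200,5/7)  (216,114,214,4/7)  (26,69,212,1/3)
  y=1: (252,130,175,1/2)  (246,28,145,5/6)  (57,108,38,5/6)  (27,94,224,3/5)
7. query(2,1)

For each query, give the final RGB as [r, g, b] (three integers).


(3,0) stack=L1,L2; from [0,0,0]:
L1 α=1/2: [109/2, 169/2, 43/2]
L2 α=5/6: [2039/12, 709/12, 643/12]
rounded: [170, 59, 54]

query (0,0) [L1,L2] — begin 0,0,0
+L1 (α=1/3) → [232/3, 12, 38/3]
+L2 (α=1/6) → [739/9, 73/2, 362/9]
= [82, 36, 40]

(2,1) stack=L1,L2,L3,L4; from [0,0,0]:
after L1 α=1/7: [9/7, 218/7, 44/7]
after L2 α=1: [174, 50, 254]
after L3 α=3/5: [441/5, 128, 622/5]
after L4 α=5/6: [311/5, 334/3, 262/5]
rounded: [62, 111, 52]


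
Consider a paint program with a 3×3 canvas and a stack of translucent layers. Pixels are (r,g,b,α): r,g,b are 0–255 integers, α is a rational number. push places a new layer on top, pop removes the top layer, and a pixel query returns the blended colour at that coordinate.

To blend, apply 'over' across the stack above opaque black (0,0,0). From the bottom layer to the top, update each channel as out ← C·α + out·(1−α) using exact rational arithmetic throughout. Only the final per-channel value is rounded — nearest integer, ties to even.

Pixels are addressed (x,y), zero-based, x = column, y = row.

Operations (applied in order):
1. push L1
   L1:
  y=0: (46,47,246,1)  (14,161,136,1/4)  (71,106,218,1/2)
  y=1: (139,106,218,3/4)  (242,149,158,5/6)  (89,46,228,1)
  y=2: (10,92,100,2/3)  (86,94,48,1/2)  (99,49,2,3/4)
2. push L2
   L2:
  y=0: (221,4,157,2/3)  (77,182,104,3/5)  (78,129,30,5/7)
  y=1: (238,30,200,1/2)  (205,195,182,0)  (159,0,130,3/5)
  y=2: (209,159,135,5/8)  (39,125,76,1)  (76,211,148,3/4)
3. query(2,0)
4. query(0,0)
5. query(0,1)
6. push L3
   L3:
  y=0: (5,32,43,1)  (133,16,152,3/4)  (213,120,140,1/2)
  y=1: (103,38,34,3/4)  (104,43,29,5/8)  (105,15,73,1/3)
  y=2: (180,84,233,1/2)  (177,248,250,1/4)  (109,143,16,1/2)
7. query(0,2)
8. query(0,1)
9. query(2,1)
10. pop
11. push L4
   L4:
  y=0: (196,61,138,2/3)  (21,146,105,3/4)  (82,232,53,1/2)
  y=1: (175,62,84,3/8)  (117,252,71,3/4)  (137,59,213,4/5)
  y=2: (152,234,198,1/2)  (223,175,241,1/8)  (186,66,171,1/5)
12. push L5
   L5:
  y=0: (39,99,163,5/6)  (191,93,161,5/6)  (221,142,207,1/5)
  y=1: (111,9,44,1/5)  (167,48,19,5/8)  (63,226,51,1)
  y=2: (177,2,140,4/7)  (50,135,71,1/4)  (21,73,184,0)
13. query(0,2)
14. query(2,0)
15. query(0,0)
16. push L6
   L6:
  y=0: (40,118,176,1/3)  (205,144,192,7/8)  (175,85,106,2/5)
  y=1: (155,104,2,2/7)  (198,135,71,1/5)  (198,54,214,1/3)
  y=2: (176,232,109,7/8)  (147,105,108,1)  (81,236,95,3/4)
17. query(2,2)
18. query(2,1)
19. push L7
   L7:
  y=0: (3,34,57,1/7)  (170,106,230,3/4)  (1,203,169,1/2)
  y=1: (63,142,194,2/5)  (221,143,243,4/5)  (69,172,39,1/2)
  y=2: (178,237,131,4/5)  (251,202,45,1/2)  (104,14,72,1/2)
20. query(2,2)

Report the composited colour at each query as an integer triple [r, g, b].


(2,0) stack=L1,L2; from [0,0,0]:
after L1 α=1/2: [71/2, 53, 109]
after L2 α=5/7: [461/7, 751/7, 368/7]
rounded: [66, 107, 53]

query (0,0) [L1,L2] — begin 0,0,0
L1 α=1: [46, 47, 246]
L2 α=2/3: [488/3, 55/3, 560/3]
→ [163, 18, 187]

query (0,1) [L1,L2] — begin 0,0,0
L1 α=3/4: [417/4, 159/2, 327/2]
L2 α=1/2: [1369/8, 219/4, 727/4]
= [171, 55, 182]

(0,2) stack=L1,L2,L3; from [0,0,0]:
after L1 α=2/3: [20/3, 184/3, 200/3]
after L2 α=5/8: [1065/8, 979/8, 875/8]
after L3 α=1/2: [2505/16, 1651/16, 2739/16]
= [157, 103, 171]

at x=0,y=1 over L1,L2,L3:
L1 α=3/4: [417/4, 159/2, 327/2]
L2 α=1/2: [1369/8, 219/4, 727/4]
L3 α=3/4: [3841/32, 675/16, 1135/16]
→ [120, 42, 71]

(2,1) stack=L1,L2,L3; from [0,0,0]:
+L1 (α=1) → [89, 46, 228]
+L2 (α=3/5) → [131, 92/5, 846/5]
+L3 (α=1/3) → [367/3, 259/15, 2057/15]
= [122, 17, 137]

at x=0,y=2 over L1,L2,L4,L5:
L1 α=2/3: [20/3, 184/3, 200/3]
L2 α=5/8: [1065/8, 979/8, 875/8]
L4 α=1/2: [2281/16, 2851/16, 2459/16]
L5 α=4/7: [18171/112, 8681/112, 16337/112]
→ [162, 78, 146]

query (2,0) [L1,L2,L4,L5] — begin 0,0,0
L1 α=1/2: [71/2, 53, 109]
L2 α=5/7: [461/7, 751/7, 368/7]
L4 α=1/2: [1035/14, 2375/14, 739/14]
L5 α=1/5: [3617/35, 5744/35, 2927/35]
→ [103, 164, 84]

query (0,0) [L1,L2,L4,L5] — begin 0,0,0
L1 α=1: [46, 47, 246]
L2 α=2/3: [488/3, 55/3, 560/3]
L4 α=2/3: [1664/9, 421/9, 1388/9]
L5 α=5/6: [3419/54, 2438/27, 8723/54]
= [63, 90, 162]

at x=2,y=2 over L1,L2,L4,L5,L6:
L1 α=3/4: [297/4, 147/4, 3/2]
L2 α=3/4: [1209/16, 2679/16, 891/8]
L4 α=1/5: [1953/20, 2943/20, 1233/10]
L5 α=0: [1953/20, 2943/20, 1233/10]
L6 α=3/4: [6813/80, 17103/80, 4083/40]
= [85, 214, 102]

(2,1) stack=L1,L2,L4,L5,L6; from [0,0,0]:
after L1 α=1: [89, 46, 228]
after L2 α=3/5: [131, 92/5, 846/5]
after L4 α=4/5: [679/5, 1272/25, 5106/25]
after L5 α=1: [63, 226, 51]
after L6 α=1/3: [108, 506/3, 316/3]
rounded: [108, 169, 105]

(2,2) stack=L1,L2,L4,L5,L6,L7; from [0,0,0]:
after L1 α=3/4: [297/4, 147/4, 3/2]
after L2 α=3/4: [1209/16, 2679/16, 891/8]
after L4 α=1/5: [1953/20, 2943/20, 1233/10]
after L5 α=0: [1953/20, 2943/20, 1233/10]
after L6 α=3/4: [6813/80, 17103/80, 4083/40]
after L7 α=1/2: [15133/160, 18223/160, 6963/80]
→ [95, 114, 87]


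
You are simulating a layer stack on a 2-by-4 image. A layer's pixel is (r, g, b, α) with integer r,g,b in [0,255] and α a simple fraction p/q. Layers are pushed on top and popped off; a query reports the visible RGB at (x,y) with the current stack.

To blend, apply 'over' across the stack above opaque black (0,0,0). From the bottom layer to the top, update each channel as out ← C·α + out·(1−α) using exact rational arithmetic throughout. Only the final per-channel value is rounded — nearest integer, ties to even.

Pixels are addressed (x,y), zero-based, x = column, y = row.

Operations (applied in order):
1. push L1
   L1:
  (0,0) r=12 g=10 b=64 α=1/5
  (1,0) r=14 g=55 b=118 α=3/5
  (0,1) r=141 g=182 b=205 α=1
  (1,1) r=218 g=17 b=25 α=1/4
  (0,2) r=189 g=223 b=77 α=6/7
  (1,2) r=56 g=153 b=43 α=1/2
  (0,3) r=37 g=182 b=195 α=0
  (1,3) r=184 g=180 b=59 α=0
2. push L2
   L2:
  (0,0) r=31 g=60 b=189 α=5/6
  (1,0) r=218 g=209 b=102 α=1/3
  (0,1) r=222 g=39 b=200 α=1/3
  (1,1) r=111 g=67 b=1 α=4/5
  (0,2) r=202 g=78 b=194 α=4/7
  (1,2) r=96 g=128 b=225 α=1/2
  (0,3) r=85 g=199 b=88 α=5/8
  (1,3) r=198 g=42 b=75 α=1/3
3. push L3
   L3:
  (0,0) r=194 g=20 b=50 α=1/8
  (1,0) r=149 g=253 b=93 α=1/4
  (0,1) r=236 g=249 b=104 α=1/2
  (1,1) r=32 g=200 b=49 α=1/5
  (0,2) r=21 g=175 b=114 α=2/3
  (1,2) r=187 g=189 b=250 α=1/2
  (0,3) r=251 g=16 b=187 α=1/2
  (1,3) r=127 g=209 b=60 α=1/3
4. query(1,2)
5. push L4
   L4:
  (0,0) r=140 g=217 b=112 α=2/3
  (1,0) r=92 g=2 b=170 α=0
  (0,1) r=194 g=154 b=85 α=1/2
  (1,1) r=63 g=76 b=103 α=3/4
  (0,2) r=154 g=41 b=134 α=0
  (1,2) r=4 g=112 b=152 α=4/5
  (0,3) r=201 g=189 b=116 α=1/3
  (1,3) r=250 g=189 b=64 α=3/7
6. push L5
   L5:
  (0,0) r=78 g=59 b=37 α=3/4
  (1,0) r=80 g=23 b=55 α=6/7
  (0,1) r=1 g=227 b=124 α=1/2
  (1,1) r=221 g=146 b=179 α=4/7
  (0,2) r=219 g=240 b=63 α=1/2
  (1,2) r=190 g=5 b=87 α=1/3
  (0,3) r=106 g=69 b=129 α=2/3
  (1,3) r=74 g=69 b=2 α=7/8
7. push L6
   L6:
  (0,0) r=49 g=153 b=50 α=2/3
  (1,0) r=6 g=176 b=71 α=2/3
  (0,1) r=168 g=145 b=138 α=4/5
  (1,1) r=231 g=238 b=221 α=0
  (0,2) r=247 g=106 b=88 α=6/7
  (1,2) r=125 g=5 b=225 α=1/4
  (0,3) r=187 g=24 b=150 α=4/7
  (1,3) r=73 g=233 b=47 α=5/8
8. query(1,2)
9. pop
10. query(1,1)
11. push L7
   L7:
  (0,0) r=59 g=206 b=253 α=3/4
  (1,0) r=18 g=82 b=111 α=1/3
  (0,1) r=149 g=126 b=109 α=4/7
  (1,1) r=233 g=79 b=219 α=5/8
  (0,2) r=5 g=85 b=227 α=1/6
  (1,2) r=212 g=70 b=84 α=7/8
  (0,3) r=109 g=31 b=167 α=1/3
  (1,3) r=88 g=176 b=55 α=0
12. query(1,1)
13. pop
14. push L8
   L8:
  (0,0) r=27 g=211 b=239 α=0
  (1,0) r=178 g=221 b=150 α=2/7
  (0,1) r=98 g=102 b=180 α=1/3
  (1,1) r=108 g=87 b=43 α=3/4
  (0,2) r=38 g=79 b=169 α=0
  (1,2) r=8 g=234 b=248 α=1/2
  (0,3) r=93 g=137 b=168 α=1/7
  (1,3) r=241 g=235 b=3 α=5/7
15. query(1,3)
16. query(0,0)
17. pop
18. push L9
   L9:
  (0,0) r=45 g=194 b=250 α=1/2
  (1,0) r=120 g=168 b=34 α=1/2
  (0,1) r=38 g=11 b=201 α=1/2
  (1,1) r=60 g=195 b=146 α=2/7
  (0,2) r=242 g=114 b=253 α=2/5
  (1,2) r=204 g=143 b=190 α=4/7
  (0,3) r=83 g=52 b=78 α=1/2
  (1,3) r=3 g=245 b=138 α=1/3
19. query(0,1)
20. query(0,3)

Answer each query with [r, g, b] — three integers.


(1,2) stack=L1,L2,L3; from [0,0,0]:
L1 α=1/2: [28, 153/2, 43/2]
L2 α=1/2: [62, 409/4, 493/4]
L3 α=1/2: [249/2, 1165/8, 1493/8]
→ [124, 146, 187]

(1,2) stack=L1,L2,L3,L4,L5,L6; from [0,0,0]:
L1 α=1/2: [28, 153/2, 43/2]
L2 α=1/2: [62, 409/4, 493/4]
L3 α=1/2: [249/2, 1165/8, 1493/8]
L4 α=4/5: [281/10, 4749/40, 6357/40]
L5 α=1/3: [1231/15, 4849/60, 2699/20]
L6 α=1/4: [464/5, 4949/80, 12597/80]
rounded: [93, 62, 157]

(1,1) stack=L1,L2,L3,L4,L5; from [0,0,0]:
after L1 α=1/4: [109/2, 17/4, 25/4]
after L2 α=4/5: [997/10, 1089/20, 41/20]
after L3 α=1/5: [2154/25, 2089/25, 286/25]
after L4 α=3/4: [6879/100, 7789/100, 8011/100]
after L5 α=4/7: [109037/700, 11681/100, 95633/700]
rounded: [156, 117, 137]

(1,1) stack=L1,L2,L3,L4,L5,L7; from [0,0,0]:
+L1 (α=1/4) → [109/2, 17/4, 25/4]
+L2 (α=4/5) → [997/10, 1089/20, 41/20]
+L3 (α=1/5) → [2154/25, 2089/25, 286/25]
+L4 (α=3/4) → [6879/100, 7789/100, 8011/100]
+L5 (α=4/7) → [109037/700, 11681/100, 95633/700]
+L7 (α=5/8) → [1142611/5600, 74543/800, 1053399/5600]
→ [204, 93, 188]

query (1,3) [L1,L2,L3,L4,L5,L8] — begin 0,0,0
L1 α=0: [0, 0, 0]
L2 α=1/3: [66, 14, 25]
L3 α=1/3: [259/3, 79, 110/3]
L4 α=3/7: [3286/21, 883/7, 1016/21]
L5 α=7/8: [3541/42, 533/7, 655/84]
L8 α=5/7: [28846/147, 9291/49, 1285/294]
rounded: [196, 190, 4]

query (0,0) [L1,L2,L3,L4,L5,L8] — begin 0,0,0
after L1 α=1/5: [12/5, 2, 64/5]
after L2 α=5/6: [787/30, 151/3, 4789/30]
after L3 α=1/8: [11329/240, 1117/24, 35023/240]
after L4 α=2/3: [78529/720, 11533/72, 88783/720]
after L5 α=3/4: [247009/2880, 24277/288, 168703/2880]
after L8 α=0: [247009/2880, 24277/288, 168703/2880]
= [86, 84, 59]

query (0,1) [L1,L2,L3,L4,L5,L9] — begin 0,0,0
L1 α=1: [141, 182, 205]
L2 α=1/3: [168, 403/3, 610/3]
L3 α=1/2: [202, 575/3, 461/3]
L4 α=1/2: [198, 1037/6, 358/3]
L5 α=1/2: [199/2, 2399/12, 365/3]
L9 α=1/2: [275/4, 2531/24, 484/3]
= [69, 105, 161]

at x=0,y=3 over L1,L2,L3,L4,L5,L9:
after L1 α=0: [0, 0, 0]
after L2 α=5/8: [425/8, 995/8, 55]
after L3 α=1/2: [2433/16, 1123/16, 121]
after L4 α=1/3: [1347/8, 2635/24, 358/3]
after L5 α=2/3: [3043/24, 5947/72, 1132/9]
after L9 α=1/2: [5035/48, 9691/144, 917/9]
= [105, 67, 102]


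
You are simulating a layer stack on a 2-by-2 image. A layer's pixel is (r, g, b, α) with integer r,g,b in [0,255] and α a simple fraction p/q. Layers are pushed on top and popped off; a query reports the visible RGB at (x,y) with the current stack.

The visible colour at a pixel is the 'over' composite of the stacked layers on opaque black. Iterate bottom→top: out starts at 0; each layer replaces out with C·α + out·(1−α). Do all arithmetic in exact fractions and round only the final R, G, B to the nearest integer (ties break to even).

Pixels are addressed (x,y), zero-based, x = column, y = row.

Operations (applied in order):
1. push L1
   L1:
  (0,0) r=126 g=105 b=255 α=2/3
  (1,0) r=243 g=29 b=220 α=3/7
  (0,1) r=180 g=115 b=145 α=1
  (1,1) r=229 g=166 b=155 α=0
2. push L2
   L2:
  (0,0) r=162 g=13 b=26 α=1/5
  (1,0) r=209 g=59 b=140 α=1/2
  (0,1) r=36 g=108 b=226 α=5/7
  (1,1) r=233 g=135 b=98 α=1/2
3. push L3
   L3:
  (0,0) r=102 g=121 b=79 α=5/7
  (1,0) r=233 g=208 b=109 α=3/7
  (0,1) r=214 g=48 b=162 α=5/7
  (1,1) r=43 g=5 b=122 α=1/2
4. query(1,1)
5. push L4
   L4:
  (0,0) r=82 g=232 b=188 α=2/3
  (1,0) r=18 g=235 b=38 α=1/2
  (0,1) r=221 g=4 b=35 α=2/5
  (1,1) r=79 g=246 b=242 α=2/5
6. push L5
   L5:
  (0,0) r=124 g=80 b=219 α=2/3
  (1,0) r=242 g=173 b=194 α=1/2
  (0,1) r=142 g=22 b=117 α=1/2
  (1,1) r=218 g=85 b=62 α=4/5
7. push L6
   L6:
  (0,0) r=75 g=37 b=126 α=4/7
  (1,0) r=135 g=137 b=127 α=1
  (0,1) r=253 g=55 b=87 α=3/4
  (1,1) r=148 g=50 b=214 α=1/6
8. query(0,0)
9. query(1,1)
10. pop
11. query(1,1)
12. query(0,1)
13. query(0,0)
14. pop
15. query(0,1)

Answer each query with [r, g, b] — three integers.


(1,1) stack=L1,L2,L3; from [0,0,0]:
after L1 α=0: [0, 0, 0]
after L2 α=1/2: [233/2, 135/2, 49]
after L3 α=1/2: [319/4, 145/4, 171/2]
→ [80, 36, 86]

query (0,0) [L1,L2,L3,L4,L5,L6] — begin 0,0,0
+L1 (α=2/3) → [84, 70, 170]
+L2 (α=1/5) → [498/5, 293/5, 706/5]
+L3 (α=5/7) → [3546/35, 3611/35, 3387/35]
+L4 (α=2/3) → [9286/105, 6617/35, 16547/105]
+L5 (α=2/3) → [35326/315, 12217/105, 62537/315]
+L6 (α=4/7) → [66826/735, 17397/245, 115457/735]
rounded: [91, 71, 157]

at x=1,y=1 over L1,L2,L3,L4,L5,L6:
L1 α=0: [0, 0, 0]
L2 α=1/2: [233/2, 135/2, 49]
L3 α=1/2: [319/4, 145/4, 171/2]
L4 α=2/5: [1589/20, 2403/20, 1481/10]
L5 α=4/5: [19029/100, 9203/100, 3961/50]
L6 α=1/6: [21989/120, 3401/40, 6101/60]
= [183, 85, 102]

at x=1,y=1 over L1,L2,L3,L4,L5:
+L1 (α=0) → [0, 0, 0]
+L2 (α=1/2) → [233/2, 135/2, 49]
+L3 (α=1/2) → [319/4, 145/4, 171/2]
+L4 (α=2/5) → [1589/20, 2403/20, 1481/10]
+L5 (α=4/5) → [19029/100, 9203/100, 3961/50]
→ [190, 92, 79]

query (0,1) [L1,L2,L3,L4,L5] — begin 0,0,0
L1 α=1: [180, 115, 145]
L2 α=5/7: [540/7, 110, 1420/7]
L3 α=5/7: [8570/49, 460/7, 8510/49]
L4 α=2/5: [47368/245, 1436/35, 5792/49]
L5 α=1/2: [41079/245, 1103/35, 11525/98]
= [168, 32, 118]

query (0,0) [L1,L2,L3,L4,L5] — begin 0,0,0
L1 α=2/3: [84, 70, 170]
L2 α=1/5: [498/5, 293/5, 706/5]
L3 α=5/7: [3546/35, 3611/35, 3387/35]
L4 α=2/3: [9286/105, 6617/35, 16547/105]
L5 α=2/3: [35326/315, 12217/105, 62537/315]
→ [112, 116, 199]

query (0,1) [L1,L2,L3,L4] — begin 0,0,0
L1 α=1: [180, 115, 145]
L2 α=5/7: [540/7, 110, 1420/7]
L3 α=5/7: [8570/49, 460/7, 8510/49]
L4 α=2/5: [47368/245, 1436/35, 5792/49]
→ [193, 41, 118]


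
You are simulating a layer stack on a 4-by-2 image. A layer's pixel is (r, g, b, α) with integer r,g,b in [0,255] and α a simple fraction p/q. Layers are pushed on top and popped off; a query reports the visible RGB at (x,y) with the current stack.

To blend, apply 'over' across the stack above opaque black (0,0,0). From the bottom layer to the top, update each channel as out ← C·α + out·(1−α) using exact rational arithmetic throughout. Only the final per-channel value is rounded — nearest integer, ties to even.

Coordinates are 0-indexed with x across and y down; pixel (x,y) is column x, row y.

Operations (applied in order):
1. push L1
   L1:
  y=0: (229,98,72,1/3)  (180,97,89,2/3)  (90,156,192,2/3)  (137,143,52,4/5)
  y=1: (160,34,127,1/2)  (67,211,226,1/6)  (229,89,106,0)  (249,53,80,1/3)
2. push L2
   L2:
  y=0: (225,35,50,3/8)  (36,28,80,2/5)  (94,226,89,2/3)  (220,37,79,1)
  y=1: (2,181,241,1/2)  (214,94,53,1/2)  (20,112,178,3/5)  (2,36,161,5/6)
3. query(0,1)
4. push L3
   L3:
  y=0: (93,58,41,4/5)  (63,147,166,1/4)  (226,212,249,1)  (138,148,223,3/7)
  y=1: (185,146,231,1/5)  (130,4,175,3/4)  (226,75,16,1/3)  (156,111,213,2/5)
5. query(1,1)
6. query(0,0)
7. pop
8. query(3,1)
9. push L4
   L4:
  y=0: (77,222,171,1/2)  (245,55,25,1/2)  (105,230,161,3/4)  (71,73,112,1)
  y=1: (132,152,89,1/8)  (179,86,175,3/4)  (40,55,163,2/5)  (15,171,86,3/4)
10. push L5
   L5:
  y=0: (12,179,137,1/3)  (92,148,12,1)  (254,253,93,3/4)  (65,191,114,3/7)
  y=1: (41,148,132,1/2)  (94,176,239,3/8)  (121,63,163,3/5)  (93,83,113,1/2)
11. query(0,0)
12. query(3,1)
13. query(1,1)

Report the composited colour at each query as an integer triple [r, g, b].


(0,1) stack=L1,L2; from [0,0,0]:
+L1 (α=1/2) → [80, 17, 127/2]
+L2 (α=1/2) → [41, 99, 609/4]
= [41, 99, 152]

query (1,1) [L1,L2,L3] — begin 0,0,0
after L1 α=1/6: [67/6, 211/6, 113/3]
after L2 α=1/2: [1351/12, 775/12, 136/3]
after L3 α=3/4: [6031/48, 919/48, 1711/12]
→ [126, 19, 143]

(0,0) stack=L1,L2,L3; from [0,0,0]:
+L1 (α=1/3) → [229/3, 98/3, 24]
+L2 (α=3/8) → [1585/12, 805/24, 135/4]
+L3 (α=4/5) → [6049/60, 6373/120, 791/20]
= [101, 53, 40]

query (3,1) [L1,L2] — begin 0,0,0
after L1 α=1/3: [83, 53/3, 80/3]
after L2 α=5/6: [31/2, 593/18, 2495/18]
= [16, 33, 139]

query (0,0) [L1,L2,L4,L5] — begin 0,0,0
after L1 α=1/3: [229/3, 98/3, 24]
after L2 α=3/8: [1585/12, 805/24, 135/4]
after L4 α=1/2: [2509/24, 6133/48, 819/8]
after L5 α=1/3: [2653/36, 10429/72, 1367/12]
→ [74, 145, 114]

(3,1) stack=L1,L2,L4,L5; from [0,0,0]:
L1 α=1/3: [83, 53/3, 80/3]
L2 α=5/6: [31/2, 593/18, 2495/18]
L4 α=3/4: [121/8, 9827/72, 7139/72]
L5 α=1/2: [865/16, 15803/144, 15275/144]
rounded: [54, 110, 106]

(1,1) stack=L1,L2,L4,L5; from [0,0,0]:
L1 α=1/6: [67/6, 211/6, 113/3]
L2 α=1/2: [1351/12, 775/12, 136/3]
L4 α=3/4: [7795/48, 3871/48, 1711/12]
L5 α=3/8: [52511/384, 44699/384, 17159/96]
rounded: [137, 116, 179]


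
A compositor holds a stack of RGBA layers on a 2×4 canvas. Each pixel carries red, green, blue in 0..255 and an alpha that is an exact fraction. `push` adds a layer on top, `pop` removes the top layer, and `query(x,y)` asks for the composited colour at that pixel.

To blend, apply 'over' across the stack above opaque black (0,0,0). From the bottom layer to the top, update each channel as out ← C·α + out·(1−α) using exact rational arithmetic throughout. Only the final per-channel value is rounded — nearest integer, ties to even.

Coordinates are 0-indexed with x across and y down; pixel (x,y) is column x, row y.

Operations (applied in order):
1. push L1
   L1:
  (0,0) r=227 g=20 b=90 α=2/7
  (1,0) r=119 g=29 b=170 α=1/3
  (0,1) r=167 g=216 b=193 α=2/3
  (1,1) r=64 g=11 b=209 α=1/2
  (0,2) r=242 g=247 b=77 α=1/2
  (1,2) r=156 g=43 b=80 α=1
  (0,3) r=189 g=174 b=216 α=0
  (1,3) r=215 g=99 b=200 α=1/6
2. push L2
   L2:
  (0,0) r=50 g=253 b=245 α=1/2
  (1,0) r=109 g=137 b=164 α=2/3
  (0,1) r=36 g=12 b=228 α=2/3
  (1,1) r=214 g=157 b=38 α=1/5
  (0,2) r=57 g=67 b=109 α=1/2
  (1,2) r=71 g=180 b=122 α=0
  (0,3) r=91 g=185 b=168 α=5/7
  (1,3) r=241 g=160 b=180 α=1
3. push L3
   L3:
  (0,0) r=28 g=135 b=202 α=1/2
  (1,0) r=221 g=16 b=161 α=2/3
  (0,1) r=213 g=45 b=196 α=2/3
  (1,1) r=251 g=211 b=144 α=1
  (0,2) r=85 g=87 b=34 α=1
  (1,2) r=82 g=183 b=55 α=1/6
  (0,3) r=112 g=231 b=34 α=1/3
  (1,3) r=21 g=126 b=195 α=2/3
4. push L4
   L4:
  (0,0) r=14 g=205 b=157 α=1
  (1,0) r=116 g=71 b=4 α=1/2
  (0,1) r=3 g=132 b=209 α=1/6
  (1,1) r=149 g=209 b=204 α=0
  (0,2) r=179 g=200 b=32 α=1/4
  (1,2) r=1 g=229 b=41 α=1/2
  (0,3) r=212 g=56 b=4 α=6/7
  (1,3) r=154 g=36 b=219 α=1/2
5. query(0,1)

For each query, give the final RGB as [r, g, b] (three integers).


at x=0,y=1 over L1,L2,L3,L4:
after L1 α=2/3: [334/3, 144, 386/3]
after L2 α=2/3: [550/9, 56, 1754/9]
after L3 α=2/3: [4384/27, 146/3, 5282/27]
after L4 α=1/6: [22001/162, 563/9, 32053/162]
= [136, 63, 198]


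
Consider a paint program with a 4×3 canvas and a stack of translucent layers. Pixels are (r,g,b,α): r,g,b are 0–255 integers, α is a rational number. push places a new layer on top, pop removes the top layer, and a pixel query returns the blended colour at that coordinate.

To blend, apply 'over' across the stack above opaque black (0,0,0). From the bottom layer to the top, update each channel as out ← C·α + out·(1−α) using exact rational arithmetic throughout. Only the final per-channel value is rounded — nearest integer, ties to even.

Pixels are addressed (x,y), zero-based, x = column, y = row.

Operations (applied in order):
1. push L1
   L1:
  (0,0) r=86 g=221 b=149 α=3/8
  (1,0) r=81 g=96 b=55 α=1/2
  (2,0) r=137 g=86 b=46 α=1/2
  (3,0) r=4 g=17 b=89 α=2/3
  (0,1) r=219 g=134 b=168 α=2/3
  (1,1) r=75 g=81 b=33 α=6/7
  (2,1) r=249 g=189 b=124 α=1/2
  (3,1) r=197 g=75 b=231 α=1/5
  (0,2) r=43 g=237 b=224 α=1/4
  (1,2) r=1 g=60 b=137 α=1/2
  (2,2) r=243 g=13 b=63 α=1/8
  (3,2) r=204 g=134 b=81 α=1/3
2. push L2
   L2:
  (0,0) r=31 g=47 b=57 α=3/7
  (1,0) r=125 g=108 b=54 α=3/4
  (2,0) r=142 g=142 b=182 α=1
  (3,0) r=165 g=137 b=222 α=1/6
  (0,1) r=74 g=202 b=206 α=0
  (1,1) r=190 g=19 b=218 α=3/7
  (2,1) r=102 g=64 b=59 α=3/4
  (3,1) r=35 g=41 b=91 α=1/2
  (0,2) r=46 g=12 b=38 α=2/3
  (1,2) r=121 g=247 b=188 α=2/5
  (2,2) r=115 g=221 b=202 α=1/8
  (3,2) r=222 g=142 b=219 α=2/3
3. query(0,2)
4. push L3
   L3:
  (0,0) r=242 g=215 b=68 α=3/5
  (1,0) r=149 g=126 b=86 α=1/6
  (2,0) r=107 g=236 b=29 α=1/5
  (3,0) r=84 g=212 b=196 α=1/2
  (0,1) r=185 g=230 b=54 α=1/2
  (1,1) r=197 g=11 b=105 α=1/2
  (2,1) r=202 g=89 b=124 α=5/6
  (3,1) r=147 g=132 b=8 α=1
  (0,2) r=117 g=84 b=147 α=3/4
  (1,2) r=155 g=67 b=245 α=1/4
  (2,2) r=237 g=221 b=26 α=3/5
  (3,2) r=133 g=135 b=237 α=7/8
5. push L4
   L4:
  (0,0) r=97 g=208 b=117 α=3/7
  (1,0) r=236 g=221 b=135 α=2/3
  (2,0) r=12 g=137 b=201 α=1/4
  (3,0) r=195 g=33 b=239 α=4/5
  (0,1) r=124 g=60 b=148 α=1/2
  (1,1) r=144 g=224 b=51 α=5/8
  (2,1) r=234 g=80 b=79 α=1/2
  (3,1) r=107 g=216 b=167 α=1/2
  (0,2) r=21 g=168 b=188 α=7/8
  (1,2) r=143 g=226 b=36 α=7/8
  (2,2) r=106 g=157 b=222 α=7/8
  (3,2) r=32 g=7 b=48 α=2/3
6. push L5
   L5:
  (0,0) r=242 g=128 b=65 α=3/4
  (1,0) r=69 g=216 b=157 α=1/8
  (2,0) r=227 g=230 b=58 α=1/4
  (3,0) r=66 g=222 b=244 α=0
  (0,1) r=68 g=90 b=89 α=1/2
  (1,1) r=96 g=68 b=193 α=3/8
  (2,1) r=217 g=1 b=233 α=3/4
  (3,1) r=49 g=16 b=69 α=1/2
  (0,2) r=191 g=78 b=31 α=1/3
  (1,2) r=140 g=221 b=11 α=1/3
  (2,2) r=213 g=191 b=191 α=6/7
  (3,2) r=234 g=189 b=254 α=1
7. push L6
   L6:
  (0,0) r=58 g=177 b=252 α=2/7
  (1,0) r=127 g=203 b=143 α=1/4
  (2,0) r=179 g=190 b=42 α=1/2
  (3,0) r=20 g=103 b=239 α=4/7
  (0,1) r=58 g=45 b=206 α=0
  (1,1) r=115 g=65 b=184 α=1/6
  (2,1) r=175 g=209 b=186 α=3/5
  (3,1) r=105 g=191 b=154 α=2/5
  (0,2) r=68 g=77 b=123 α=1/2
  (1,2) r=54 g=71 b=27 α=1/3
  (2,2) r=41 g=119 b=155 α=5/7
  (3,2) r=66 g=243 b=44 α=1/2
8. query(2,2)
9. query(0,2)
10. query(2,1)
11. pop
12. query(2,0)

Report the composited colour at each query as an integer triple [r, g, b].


at x=0,y=2 over L1,L2:
after L1 α=1/4: [43/4, 237/4, 56]
after L2 α=2/3: [137/4, 111/4, 44]
= [34, 28, 44]

at x=2,y=2 over L1,L2,L3,L4,L5,L6:
+L1 (α=1/8) → [243/8, 13/8, 63/8]
+L2 (α=1/8) → [2621/64, 1859/64, 2057/64]
+L3 (α=3/5) → [25373/160, 4615/32, 4553/160]
+L4 (α=7/8) → [144093/1280, 39783/256, 253193/1280]
+L5 (α=6/7) → [1779933/8960, 333159/1792, 1720073/8960]
+L6 (α=5/7) → [2698333/31360, 866279/6272, 5192073/31360]
= [86, 138, 166]

at x=0,y=2 over L1,L2,L3,L4,L5,L6:
after L1 α=1/4: [43/4, 237/4, 56]
after L2 α=2/3: [137/4, 111/4, 44]
after L3 α=3/4: [1541/16, 1119/16, 485/4]
after L4 α=7/8: [3893/128, 19935/128, 5749/32]
after L5 α=1/3: [16117/192, 8309/64, 6245/48]
after L6 α=1/2: [29173/384, 13237/128, 12149/96]
= [76, 103, 127]

query (2,1) [L1,L2,L3,L4,L5,L6] — begin 0,0,0
+L1 (α=1/2) → [249/2, 189/2, 62]
+L2 (α=3/4) → [861/8, 573/8, 239/4]
+L3 (α=5/6) → [8941/48, 4133/48, 2719/24]
+L4 (α=1/2) → [20173/96, 7973/96, 4615/48]
+L5 (α=3/4) → [82669/384, 8261/384, 38167/192]
+L6 (α=3/5) → [183469/960, 25729/192, 18347/96]
= [191, 134, 191]

at x=2,y=0 over L1,L2,L3,L4,L5:
after L1 α=1/2: [137/2, 43, 23]
after L2 α=1: [142, 142, 182]
after L3 α=1/5: [135, 804/5, 757/5]
after L4 α=1/4: [417/4, 3097/20, 819/5]
after L5 α=1/4: [2159/16, 13891/80, 2747/20]
= [135, 174, 137]


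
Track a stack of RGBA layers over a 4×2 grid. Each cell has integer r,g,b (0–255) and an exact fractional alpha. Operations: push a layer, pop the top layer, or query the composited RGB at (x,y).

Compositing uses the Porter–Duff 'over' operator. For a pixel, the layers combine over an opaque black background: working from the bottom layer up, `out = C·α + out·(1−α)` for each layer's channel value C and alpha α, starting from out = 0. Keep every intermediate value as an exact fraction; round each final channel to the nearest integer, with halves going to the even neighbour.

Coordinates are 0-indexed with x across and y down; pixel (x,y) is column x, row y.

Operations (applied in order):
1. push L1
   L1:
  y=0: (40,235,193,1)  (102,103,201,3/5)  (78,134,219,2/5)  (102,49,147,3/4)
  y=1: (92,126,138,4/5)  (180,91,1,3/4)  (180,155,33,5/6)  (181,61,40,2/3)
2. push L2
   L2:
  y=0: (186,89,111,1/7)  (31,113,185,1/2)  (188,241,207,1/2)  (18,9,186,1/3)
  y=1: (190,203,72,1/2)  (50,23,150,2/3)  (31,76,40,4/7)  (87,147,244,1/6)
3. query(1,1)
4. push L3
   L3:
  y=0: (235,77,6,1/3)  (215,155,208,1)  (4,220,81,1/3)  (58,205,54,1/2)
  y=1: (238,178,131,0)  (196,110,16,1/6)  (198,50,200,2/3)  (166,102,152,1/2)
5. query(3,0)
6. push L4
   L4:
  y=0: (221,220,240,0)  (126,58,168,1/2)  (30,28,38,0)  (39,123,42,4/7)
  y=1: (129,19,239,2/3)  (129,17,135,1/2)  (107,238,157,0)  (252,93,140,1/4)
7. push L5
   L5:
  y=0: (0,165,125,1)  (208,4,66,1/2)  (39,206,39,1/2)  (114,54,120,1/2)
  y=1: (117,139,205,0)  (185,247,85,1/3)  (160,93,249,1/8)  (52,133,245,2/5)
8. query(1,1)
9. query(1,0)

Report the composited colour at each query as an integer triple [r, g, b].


(1,1) stack=L1,L2; from [0,0,0]:
after L1 α=3/4: [135, 273/4, 3/4]
after L2 α=2/3: [235/3, 457/12, 401/4]
→ [78, 38, 100]

query (3,0) [L1,L2,L3] — begin 0,0,0
L1 α=3/4: [153/2, 147/4, 441/4]
L2 α=1/3: [57, 55/2, 271/2]
L3 α=1/2: [115/2, 465/4, 379/4]
→ [58, 116, 95]

at x=1,y=1 over L1,L2,L3,L4,L5:
+L1 (α=3/4) → [135, 273/4, 3/4]
+L2 (α=2/3) → [235/3, 457/12, 401/4]
+L3 (α=1/6) → [1763/18, 3605/72, 2069/24]
+L4 (α=1/2) → [4085/36, 4829/144, 5309/48]
+L5 (α=1/3) → [7415/54, 22613/216, 7349/72]
rounded: [137, 105, 102]

(1,0) stack=L1,L2,L3,L4,L5; from [0,0,0]:
after L1 α=3/5: [306/5, 309/5, 603/5]
after L2 α=1/2: [461/10, 437/5, 764/5]
after L3 α=1: [215, 155, 208]
after L4 α=1/2: [341/2, 213/2, 188]
after L5 α=1/2: [757/4, 221/4, 127]
= [189, 55, 127]


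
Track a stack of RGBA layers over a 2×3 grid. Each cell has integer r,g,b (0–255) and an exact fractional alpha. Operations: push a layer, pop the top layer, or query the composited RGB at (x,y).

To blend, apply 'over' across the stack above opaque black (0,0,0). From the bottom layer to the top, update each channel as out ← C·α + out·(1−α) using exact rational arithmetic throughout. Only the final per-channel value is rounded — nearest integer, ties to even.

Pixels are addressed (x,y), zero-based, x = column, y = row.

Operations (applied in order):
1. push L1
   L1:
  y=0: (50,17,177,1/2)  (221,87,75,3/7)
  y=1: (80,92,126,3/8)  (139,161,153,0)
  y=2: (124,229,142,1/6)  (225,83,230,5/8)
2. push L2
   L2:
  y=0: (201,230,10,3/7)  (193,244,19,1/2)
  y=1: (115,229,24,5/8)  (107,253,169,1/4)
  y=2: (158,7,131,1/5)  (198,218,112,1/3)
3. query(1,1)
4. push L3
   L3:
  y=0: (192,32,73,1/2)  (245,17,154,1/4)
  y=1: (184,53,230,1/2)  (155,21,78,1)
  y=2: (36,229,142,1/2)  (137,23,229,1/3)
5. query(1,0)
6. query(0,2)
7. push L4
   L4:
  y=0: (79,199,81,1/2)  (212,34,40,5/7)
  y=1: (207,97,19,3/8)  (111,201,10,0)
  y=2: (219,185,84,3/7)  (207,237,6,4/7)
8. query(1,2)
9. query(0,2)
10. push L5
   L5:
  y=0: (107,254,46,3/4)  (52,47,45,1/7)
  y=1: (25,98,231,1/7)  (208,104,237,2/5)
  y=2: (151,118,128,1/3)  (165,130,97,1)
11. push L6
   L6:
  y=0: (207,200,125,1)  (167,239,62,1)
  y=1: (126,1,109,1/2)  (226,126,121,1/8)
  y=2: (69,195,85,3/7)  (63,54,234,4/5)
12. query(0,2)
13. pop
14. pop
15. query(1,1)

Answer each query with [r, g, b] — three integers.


query (1,1) [L1,L2] — begin 0,0,0
+L1 (α=0) → [0, 0, 0]
+L2 (α=1/4) → [107/4, 253/4, 169/4]
= [27, 63, 42]

at x=1,y=0 over L1,L2,L3:
L1 α=3/7: [663/7, 261/7, 225/7]
L2 α=1/2: [1007/7, 1969/14, 179/7]
L3 α=1/4: [1184/7, 6145/56, 1615/28]
= [169, 110, 58]

query (0,2) [L1,L2,L3] — begin 0,0,0
after L1 α=1/6: [62/3, 229/6, 71/3]
after L2 α=1/5: [722/15, 479/15, 677/15]
after L3 α=1/2: [631/15, 1957/15, 2807/30]
= [42, 130, 94]

(1,2) stack=L1,L2,L3,L4; from [0,0,0]:
+L1 (α=5/8) → [1125/8, 415/8, 575/4]
+L2 (α=1/3) → [639/4, 429/4, 799/6]
+L3 (α=1/3) → [913/6, 475/6, 1486/9]
+L4 (α=4/7) → [367/2, 2371/14, 1558/21]
= [184, 169, 74]

query (0,2) [L1,L2,L3,L4] — begin 0,0,0
+L1 (α=1/6) → [62/3, 229/6, 71/3]
+L2 (α=1/5) → [722/15, 479/15, 677/15]
+L3 (α=1/2) → [631/15, 1957/15, 2807/30]
+L4 (α=3/7) → [12379/105, 16153/105, 1342/15]
rounded: [118, 154, 89]

at x=0,y=2 over L1,L2,L3,L4,L5,L6:
L1 α=1/6: [62/3, 229/6, 71/3]
L2 α=1/5: [722/15, 479/15, 677/15]
L3 α=1/2: [631/15, 1957/15, 2807/30]
L4 α=3/7: [12379/105, 16153/105, 1342/15]
L5 α=1/3: [40613/315, 44696/315, 4604/45]
L6 α=3/7: [227657/2205, 363059/2205, 29891/315]
= [103, 165, 95]

(1,1) stack=L1,L2,L3,L4; from [0,0,0]:
L1 α=0: [0, 0, 0]
L2 α=1/4: [107/4, 253/4, 169/4]
L3 α=1: [155, 21, 78]
L4 α=0: [155, 21, 78]
rounded: [155, 21, 78]


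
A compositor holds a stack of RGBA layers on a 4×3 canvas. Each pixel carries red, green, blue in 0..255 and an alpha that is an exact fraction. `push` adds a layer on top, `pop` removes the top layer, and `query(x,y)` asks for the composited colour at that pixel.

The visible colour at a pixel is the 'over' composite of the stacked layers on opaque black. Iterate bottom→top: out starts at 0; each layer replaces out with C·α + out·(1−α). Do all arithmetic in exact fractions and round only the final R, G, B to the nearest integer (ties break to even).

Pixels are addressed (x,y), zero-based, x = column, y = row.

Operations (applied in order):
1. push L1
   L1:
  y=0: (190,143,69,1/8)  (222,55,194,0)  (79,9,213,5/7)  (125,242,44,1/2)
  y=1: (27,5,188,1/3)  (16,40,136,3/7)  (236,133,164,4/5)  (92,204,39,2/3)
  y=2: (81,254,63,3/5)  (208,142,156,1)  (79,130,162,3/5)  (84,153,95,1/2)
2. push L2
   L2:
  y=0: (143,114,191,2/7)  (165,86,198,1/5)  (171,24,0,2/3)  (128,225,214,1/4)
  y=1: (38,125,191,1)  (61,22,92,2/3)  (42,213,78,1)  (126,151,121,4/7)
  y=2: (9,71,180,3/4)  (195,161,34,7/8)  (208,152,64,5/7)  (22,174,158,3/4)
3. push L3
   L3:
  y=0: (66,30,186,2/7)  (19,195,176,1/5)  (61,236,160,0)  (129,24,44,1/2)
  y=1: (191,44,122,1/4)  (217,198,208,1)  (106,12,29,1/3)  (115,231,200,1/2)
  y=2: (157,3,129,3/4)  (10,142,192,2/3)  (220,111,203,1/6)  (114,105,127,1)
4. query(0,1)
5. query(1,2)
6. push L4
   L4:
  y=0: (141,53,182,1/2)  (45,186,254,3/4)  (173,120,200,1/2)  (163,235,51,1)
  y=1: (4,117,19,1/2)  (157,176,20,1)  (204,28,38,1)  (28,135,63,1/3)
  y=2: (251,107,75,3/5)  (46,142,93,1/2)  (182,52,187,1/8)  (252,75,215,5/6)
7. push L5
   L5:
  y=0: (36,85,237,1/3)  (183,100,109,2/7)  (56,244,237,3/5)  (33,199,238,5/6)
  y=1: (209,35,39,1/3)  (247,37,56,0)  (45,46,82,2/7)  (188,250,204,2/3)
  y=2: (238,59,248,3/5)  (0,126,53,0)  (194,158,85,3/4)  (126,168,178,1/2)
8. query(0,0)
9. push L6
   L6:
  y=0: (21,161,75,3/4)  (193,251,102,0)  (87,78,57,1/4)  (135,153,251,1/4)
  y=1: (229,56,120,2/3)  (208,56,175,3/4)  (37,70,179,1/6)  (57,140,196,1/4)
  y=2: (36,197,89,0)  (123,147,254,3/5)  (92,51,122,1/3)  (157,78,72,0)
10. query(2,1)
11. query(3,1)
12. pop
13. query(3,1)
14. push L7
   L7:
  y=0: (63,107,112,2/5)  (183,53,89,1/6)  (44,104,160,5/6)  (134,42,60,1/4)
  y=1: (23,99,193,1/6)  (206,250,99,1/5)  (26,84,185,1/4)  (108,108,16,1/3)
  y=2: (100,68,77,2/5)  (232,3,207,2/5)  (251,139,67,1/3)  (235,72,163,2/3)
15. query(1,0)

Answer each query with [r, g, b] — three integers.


query (0,1) [L1,L2,L3] — begin 0,0,0
after L1 α=1/3: [9, 5/3, 188/3]
after L2 α=1: [38, 125, 191]
after L3 α=1/4: [305/4, 419/4, 695/4]
rounded: [76, 105, 174]

(1,2) stack=L1,L2,L3; from [0,0,0]:
after L1 α=1: [208, 142, 156]
after L2 α=7/8: [1573/8, 1269/8, 197/4]
after L3 α=2/3: [1733/24, 3541/24, 1733/12]
rounded: [72, 148, 144]

at x=0,y=0 over L1,L2,L3,L4,L5:
after L1 α=1/8: [95/4, 143/8, 69/8]
after L2 α=2/7: [1619/28, 2539/56, 3401/56]
after L3 α=2/7: [11791/196, 16055/392, 37837/392]
after L4 α=1/2: [39427/392, 36831/784, 109181/784]
after L5 α=1/3: [46483/588, 70151/1176, 202085/1176]
= [79, 60, 172]

query (2,1) [L1,L2,L3,L4,L5,L6] — begin 0,0,0
+L1 (α=4/5) → [944/5, 532/5, 656/5]
+L2 (α=1) → [42, 213, 78]
+L3 (α=1/3) → [190/3, 146, 185/3]
+L4 (α=1) → [204, 28, 38]
+L5 (α=2/7) → [1110/7, 232/7, 354/7]
+L6 (α=1/6) → [5809/42, 275/7, 3023/42]
→ [138, 39, 72]

query (3,1) [L1,L2,L3,L4,L5,L6] — begin 0,0,0
after L1 α=2/3: [184/3, 136, 26]
after L2 α=4/7: [688/7, 1012/7, 562/7]
after L3 α=1/2: [1493/14, 2629/14, 981/7]
after L4 α=1/3: [563/7, 3574/21, 801/7]
after L5 α=2/3: [1065/7, 14074/63, 1219/7]
after L6 α=1/4: [1797/14, 8507/42, 5029/28]
= [128, 203, 180]

at x=3,y=1 over L1,L2,L3,L4,L5:
after L1 α=2/3: [184/3, 136, 26]
after L2 α=4/7: [688/7, 1012/7, 562/7]
after L3 α=1/2: [1493/14, 2629/14, 981/7]
after L4 α=1/3: [563/7, 3574/21, 801/7]
after L5 α=2/3: [1065/7, 14074/63, 1219/7]
→ [152, 223, 174]

query (1,0) [L1,L2,L3,L4,L5,L7] — begin 0,0,0
+L1 (α=0) → [0, 0, 0]
+L2 (α=1/5) → [33, 86/5, 198/5]
+L3 (α=1/5) → [151/5, 1319/25, 1672/25]
+L4 (α=3/4) → [413/10, 15269/100, 10361/50]
+L5 (α=2/7) → [1145/14, 19269/140, 12541/70]
+L7 (α=1/6) → [8287/84, 20753/168, 13787/84]
rounded: [99, 124, 164]


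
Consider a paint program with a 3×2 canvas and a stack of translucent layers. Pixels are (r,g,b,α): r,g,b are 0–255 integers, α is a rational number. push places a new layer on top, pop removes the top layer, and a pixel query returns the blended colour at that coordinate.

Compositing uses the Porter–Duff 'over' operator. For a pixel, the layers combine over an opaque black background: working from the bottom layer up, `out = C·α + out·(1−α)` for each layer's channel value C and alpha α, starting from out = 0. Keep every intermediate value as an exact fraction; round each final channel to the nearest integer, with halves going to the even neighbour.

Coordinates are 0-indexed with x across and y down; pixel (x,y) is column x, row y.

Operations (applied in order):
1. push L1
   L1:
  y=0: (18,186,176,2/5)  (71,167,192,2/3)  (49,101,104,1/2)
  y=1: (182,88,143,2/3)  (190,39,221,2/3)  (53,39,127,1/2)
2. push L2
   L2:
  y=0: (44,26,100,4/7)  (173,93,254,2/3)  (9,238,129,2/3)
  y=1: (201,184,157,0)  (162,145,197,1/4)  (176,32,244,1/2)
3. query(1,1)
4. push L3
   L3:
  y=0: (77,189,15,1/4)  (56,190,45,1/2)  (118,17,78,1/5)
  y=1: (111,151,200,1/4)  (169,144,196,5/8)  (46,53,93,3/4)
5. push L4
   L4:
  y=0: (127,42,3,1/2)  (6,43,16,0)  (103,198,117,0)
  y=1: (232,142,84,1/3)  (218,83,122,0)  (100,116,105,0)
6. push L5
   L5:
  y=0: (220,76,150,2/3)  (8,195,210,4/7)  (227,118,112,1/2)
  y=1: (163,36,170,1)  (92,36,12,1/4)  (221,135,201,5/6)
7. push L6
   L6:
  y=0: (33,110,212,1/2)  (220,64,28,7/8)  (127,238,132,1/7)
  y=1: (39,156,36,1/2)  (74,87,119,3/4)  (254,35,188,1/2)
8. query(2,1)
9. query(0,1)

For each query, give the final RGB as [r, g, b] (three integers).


(1,1) stack=L1,L2; from [0,0,0]:
after L1 α=2/3: [380/3, 26, 442/3]
after L2 α=1/4: [271/2, 223/4, 639/4]
rounded: [136, 56, 160]

query (2,1) [L1,L2,L3,L4,L5,L6] — begin 0,0,0
+L1 (α=1/2) → [53/2, 39/2, 127/2]
+L2 (α=1/2) → [405/4, 103/4, 615/4]
+L3 (α=3/4) → [957/16, 739/16, 1731/16]
+L4 (α=0) → [957/16, 739/16, 1731/16]
+L5 (α=5/6) → [18637/96, 11539/96, 5937/32]
+L6 (α=1/2) → [43021/192, 14899/192, 11953/64]
rounded: [224, 78, 187]

(0,1) stack=L1,L2,L3,L4,L5,L6; from [0,0,0]:
L1 α=2/3: [364/3, 176/3, 286/3]
L2 α=0: [364/3, 176/3, 286/3]
L3 α=1/4: [475/4, 327/4, 243/2]
L4 α=1/3: [313/2, 611/6, 109]
L5 α=1: [163, 36, 170]
L6 α=1/2: [101, 96, 103]
rounded: [101, 96, 103]


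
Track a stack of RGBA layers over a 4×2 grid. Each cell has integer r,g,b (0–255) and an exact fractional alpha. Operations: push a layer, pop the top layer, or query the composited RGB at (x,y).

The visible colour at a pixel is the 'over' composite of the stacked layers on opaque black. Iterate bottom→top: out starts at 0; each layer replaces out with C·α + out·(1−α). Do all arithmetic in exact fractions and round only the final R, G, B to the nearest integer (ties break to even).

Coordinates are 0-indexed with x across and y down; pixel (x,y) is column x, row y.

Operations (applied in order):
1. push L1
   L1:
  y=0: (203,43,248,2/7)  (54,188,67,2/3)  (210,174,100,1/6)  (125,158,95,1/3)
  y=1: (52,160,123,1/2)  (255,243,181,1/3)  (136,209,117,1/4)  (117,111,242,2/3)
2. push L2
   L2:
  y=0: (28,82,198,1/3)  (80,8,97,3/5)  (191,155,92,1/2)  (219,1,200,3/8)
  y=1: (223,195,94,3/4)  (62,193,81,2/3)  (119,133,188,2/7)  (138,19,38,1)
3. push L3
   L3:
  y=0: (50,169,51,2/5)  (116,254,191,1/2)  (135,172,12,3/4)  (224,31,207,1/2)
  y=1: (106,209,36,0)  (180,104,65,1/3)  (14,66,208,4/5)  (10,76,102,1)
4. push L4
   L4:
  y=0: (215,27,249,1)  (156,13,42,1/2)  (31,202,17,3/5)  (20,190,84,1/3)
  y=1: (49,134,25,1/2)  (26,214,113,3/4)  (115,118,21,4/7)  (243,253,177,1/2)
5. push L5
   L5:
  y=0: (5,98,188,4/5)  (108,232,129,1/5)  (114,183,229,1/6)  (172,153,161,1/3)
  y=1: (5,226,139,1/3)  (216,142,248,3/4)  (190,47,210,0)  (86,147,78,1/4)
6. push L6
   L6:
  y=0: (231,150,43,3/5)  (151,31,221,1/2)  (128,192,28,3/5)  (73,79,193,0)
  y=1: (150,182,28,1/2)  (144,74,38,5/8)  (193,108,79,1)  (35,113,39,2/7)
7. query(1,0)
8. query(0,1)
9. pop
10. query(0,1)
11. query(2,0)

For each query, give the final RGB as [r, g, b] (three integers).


at x=1,y=0 over L1,L2,L3,L4,L5,L6:
+L1 (α=2/3) → [36, 376/3, 134/3]
+L2 (α=3/5) → [312/5, 824/15, 1141/15]
+L3 (α=1/2) → [446/5, 2317/15, 2003/15]
+L4 (α=1/2) → [613/5, 1256/15, 2633/30]
+L5 (α=1/5) → [2992/25, 8504/75, 7201/75]
+L6 (α=1/2) → [6767/50, 10829/150, 11888/75]
→ [135, 72, 159]

(0,1) stack=L1,L2,L3,L4,L5,L6; from [0,0,0]:
after L1 α=1/2: [26, 80, 123/2]
after L2 α=3/4: [695/4, 665/4, 687/8]
after L3 α=0: [695/4, 665/4, 687/8]
after L4 α=1/2: [891/8, 1201/8, 887/16]
after L5 α=1/3: [911/12, 2105/12, 1999/24]
after L6 α=1/2: [2711/24, 4289/24, 2671/48]
→ [113, 179, 56]

query (0,1) [L1,L2,L3,L4,L5] — begin 0,0,0
after L1 α=1/2: [26, 80, 123/2]
after L2 α=3/4: [695/4, 665/4, 687/8]
after L3 α=0: [695/4, 665/4, 687/8]
after L4 α=1/2: [891/8, 1201/8, 887/16]
after L5 α=1/3: [911/12, 2105/12, 1999/24]
rounded: [76, 175, 83]

at x=2,y=0 over L1,L2,L3,L4,L5:
after L1 α=1/6: [35, 29, 50/3]
after L2 α=1/2: [113, 92, 163/3]
after L3 α=3/4: [259/2, 152, 271/12]
after L4 α=3/5: [352/5, 182, 577/30]
after L5 α=1/6: [233/3, 1093/6, 1951/36]
= [78, 182, 54]


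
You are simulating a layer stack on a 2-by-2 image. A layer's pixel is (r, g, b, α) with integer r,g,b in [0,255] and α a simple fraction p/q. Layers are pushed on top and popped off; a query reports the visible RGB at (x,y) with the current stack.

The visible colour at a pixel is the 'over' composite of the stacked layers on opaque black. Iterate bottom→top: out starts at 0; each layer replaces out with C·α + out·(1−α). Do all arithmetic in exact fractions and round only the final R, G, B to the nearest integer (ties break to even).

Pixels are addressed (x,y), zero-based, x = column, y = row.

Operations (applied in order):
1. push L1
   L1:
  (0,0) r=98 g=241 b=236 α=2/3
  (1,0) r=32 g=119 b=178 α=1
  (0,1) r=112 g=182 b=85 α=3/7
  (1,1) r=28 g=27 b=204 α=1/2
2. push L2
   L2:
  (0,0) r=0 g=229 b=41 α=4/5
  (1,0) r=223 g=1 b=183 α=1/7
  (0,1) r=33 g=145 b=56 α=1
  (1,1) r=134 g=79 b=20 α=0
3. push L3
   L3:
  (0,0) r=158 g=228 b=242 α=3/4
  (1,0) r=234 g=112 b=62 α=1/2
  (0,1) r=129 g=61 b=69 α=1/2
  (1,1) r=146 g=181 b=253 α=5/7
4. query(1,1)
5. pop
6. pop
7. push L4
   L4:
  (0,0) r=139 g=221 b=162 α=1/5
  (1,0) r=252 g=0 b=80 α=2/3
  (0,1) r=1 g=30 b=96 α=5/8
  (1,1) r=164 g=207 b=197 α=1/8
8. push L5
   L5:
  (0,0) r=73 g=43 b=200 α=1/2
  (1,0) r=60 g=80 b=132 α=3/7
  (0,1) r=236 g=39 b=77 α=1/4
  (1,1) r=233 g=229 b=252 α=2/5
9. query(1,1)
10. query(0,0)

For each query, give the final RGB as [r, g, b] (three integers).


query (1,1) [L1,L2,L3] — begin 0,0,0
+L1 (α=1/2) → [14, 27/2, 102]
+L2 (α=0) → [14, 27/2, 102]
+L3 (α=5/7) → [758/7, 932/7, 1469/7]
rounded: [108, 133, 210]

query (1,1) [L1,L4,L5] — begin 0,0,0
+L1 (α=1/2) → [14, 27/2, 102]
+L4 (α=1/8) → [131/4, 603/16, 911/8]
+L5 (α=2/5) → [2257/20, 9137/80, 1353/8]
rounded: [113, 114, 169]

query (0,0) [L1,L4,L5] — begin 0,0,0
+L1 (α=2/3) → [196/3, 482/3, 472/3]
+L4 (α=1/5) → [1201/15, 2591/15, 2374/15]
+L5 (α=1/2) → [1148/15, 1618/15, 2687/15]
= [77, 108, 179]
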